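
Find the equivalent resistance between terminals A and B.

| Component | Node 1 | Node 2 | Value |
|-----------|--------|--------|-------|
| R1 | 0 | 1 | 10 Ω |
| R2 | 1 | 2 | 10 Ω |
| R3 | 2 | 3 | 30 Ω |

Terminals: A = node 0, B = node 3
Reduce the network between node 0 (A) and node 3 (B) by series/parallel combination:
  Rs1 = R1 + R2 (series, joined only at node 1) = 10 + 10 = 20 Ω
  Rs2 = R3 + Rs1 (series, joined only at node 2) = 30 + 20 = 50 Ω
R_eq = 50 Ω

Final answer: 50 Ω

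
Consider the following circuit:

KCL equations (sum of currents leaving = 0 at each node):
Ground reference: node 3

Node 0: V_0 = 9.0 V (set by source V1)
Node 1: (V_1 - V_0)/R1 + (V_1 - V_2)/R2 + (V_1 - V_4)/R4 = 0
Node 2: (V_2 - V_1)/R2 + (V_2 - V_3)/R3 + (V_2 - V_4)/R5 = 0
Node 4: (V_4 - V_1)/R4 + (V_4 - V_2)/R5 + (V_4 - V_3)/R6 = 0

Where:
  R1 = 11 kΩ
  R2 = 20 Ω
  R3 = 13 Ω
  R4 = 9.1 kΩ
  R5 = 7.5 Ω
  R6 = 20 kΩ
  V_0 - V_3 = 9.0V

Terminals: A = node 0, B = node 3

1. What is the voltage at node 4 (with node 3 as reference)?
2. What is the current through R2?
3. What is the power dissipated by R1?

Nodal analysis, taking node 3 as the 0 V reference.
Source V1 fixes V_0 = 9 V.
KCL at each unknown node (sum of currents leaving = 0; resistances in Ω):
  Node 1: (V_1 - 9)/11000 + (V_1 - V_2)/20 + (V_1 - V_4)/9100 = 0
  Node 2: (V_2 - V_1)/20 + (V_2 - 0)/13 + (V_2 - V_4)/7.5 = 0
  Node 4: (V_4 - V_1)/9100 + (V_4 - V_2)/7.5 + (V_4 - 0)/20000 = 0
Collecting terms (coefficients in siemens):
  0.0502·V_1 - 0.05·V_2 - 0.0001099·V_4 = 0.0008182
  0.2603·V_2 - 0.05·V_1 - 0.1333·V_4 = 0
  0.1335·V_4 - 0.0001099·V_1 - 0.1333·V_2 = 0
Solving these 3 simultaneous equations (Gaussian elimination) gives:
  V_1 = 0.02688 V, V_2 = 0.0106 V, V_4 = 0.01061 V
Part 1:
  Read off the nodal solution: V_4 = 0.01061 V
Part 2:
  I_R2 = (V_1 - V_2)/R2 = (0.02688 - 0.0106)/20 = 0.000814 A
  Magnitude: I_R2 = 0.000814 A
Part 3:
  I_R1 = (V_0 - V_1)/R1 = (9 - 0.02688)/11000 = 0.0008157 A
  P_R1 = I_R1² × R1 = (0.0008157)² × 11000 = 0.00732 W

Final answers:
1. V_4 = 0.01061 V
2. I_R2 = 0.000814 A
3. P_R1 = 0.00732 W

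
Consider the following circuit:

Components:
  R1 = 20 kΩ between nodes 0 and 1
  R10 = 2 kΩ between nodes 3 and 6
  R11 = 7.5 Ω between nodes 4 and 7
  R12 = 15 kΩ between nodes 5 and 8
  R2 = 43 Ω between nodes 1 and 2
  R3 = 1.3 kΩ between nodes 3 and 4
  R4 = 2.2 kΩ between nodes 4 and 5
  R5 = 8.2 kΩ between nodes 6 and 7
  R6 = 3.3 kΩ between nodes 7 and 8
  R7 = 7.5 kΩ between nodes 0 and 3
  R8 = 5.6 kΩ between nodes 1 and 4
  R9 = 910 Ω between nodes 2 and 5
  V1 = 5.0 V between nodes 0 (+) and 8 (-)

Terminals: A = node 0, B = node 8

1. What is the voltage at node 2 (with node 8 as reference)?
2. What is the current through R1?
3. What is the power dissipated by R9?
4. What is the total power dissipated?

Nodal analysis, taking node 8 as the 0 V reference.
Source V1 fixes V_0 = 5 V.
KCL at each unknown node (sum of currents leaving = 0; resistances in Ω):
  Node 1: (V_1 - 5)/20000 + (V_1 - V_2)/43 + (V_1 - V_4)/5600 = 0
  Node 2: (V_2 - V_1)/43 + (V_2 - V_5)/910 = 0
  Node 3: (V_3 - V_4)/1300 + (V_3 - 5)/7500 + (V_3 - V_6)/2000 = 0
  Node 4: (V_4 - V_3)/1300 + (V_4 - V_5)/2200 + (V_4 - V_1)/5600 + (V_4 - V_7)/7.5 = 0
  Node 5: (V_5 - V_4)/2200 + (V_5 - V_2)/910 + (V_5 - 0)/15000 = 0
  Node 6: (V_6 - V_7)/8200 + (V_6 - V_3)/2000 = 0
  Node 7: (V_7 - V_6)/8200 + (V_7 - 0)/3300 + (V_7 - V_4)/7.5 = 0
Collecting terms (coefficients in siemens):
  0.02348·V_1 - 0.02326·V_2 - 0.0001786·V_4 = 0.00025
  0.02435·V_2 - 0.02326·V_1 - 0.001099·V_5 = 0
  0.001403·V_3 - 0.0007692·V_4 - 0.0005·V_6 = 0.0006667
  0.1347·V_4 - 0.0001786·V_1 - 0.0007692·V_3 - 0.0004545·V_5 - 0.1333·V_7 = 0
  0.00162·V_5 - 0.001099·V_2 - 0.0004545·V_4 = 0
  0.000622·V_6 - 0.0005·V_3 - 0.000122·V_7 = 0
  0.1338·V_7 - 0.1333·V_4 - 0.000122·V_6 = 0
Solving these 7 simultaneous equations (Gaussian elimination) gives:
  V_1 = 1.708 V, V_2 = 1.702 V, V_3 = 1.987 V, V_4 = 1.524 V
  V_5 = 1.582 V, V_6 = 1.896 V, V_7 = 1.521 V
Part 1:
  Read off the nodal solution: V_2 = 1.702 V
Part 2:
  I_R1 = (V_0 - V_1)/R1 = (5 - 1.708)/20000 = 0.0001646 A
  Magnitude: I_R1 = 0.0001646 A
Part 3:
  I_R9 = (V_2 - V_5)/R9 = (1.702 - 1.582)/910 = 0.0001318 A
  P_R9 = I_R9² × R9 = (0.0001318)² × 910 = 0.00001581 W
Part 4:
  Power in each resistor, P = (ΔV)²/R:
    P_R1 = (5 - 1.708)²/20000 = 0.000542 W
    P_R2 = (1.708 - 1.702)²/43 = 0.0000007473 W
    P_R3 = (1.987 - 1.524)²/1300 = 0.0001648 W
    P_R4 = (1.524 - 1.582)²/2200 = 0.000001528 W
    P_R5 = (1.896 - 1.521)²/8200 = 0.00001711 W
    P_R6 = (1.521 - 0)²/3300 = 0.000701 W
    P_R7 = (5 - 1.987)²/7500 = 0.00121 W
    P_R8 = (1.708 - 1.524)²/5600 = 0.000006021 W
    P_R9 = (1.702 - 1.582)²/910 = 0.00001581 W
    P_R10 = (1.987 - 1.896)²/2000 = 0.000004174 W
    P_R11 = (1.524 - 1.521)²/7.5 = 0.000001293 W
    P_R12 = (1.582 - 0)²/15000 = 0.0001669 W
  P_total = P_R1 + P_R2 + P_R3 + P_R4 + P_R5 + P_R6 + P_R7 + P_R8 + P_R9 + P_R10 + P_R11 + P_R12 = 0.002832 W

Final answers:
1. V_2 = 1.702 V
2. I_R1 = 0.0001646 A
3. P_R9 = 1.581e-05 W
4. P_total = 0.002832 W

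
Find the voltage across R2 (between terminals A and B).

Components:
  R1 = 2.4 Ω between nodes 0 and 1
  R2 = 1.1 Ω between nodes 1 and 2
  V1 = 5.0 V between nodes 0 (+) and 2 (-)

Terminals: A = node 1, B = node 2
R1 and R2 are in series across V1 (node 0 → node 1 → node 2), and the output A–B is taken across R2, so this is a voltage divider.
Series current: I = V1/(R1 + R2) = 5/(2.4 + 1.1) = 5/3.5 = 1.429 A
V_R2 = I × R2 = V1 × R2/(R1 + R2) = 5 × 1.1/3.5 = 1.571 V

Final answer: 1.571 V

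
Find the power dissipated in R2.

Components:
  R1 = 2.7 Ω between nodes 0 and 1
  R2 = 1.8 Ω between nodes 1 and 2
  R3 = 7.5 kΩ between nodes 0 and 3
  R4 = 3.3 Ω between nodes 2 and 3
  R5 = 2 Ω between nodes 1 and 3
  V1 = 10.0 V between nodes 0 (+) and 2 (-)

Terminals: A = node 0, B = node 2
Nodal analysis, taking node 2 as the 0 V reference.
Source V1 fixes V_0 = 10 V.
KCL at each unknown node (sum of currents leaving = 0; resistances in Ω):
  Node 1: (V_1 - 10)/2.7 + (V_1 - 0)/1.8 + (V_1 - V_3)/2 = 0
  Node 3: (V_3 - 10)/7500 + (V_3 - 0)/3.3 + (V_3 - V_1)/2 = 0
Collecting terms (coefficients in siemens):
  1.426·V_1 - 0.5·V_3 = 3.704
  0.8032·V_3 - 0.5·V_1 = 0.001333
Determinant D = (1.426)(0.8032) - (-0.5)(-0.5) = 0.8953
V_1 = [(3.704)(0.8032) - (-0.5)(0.001333)]/D = 3.323 V
V_3 = [(1.426)(0.001333) - (3.704)(-0.5)]/D = 2.071 V
I_R2 = (V_1 - V_2)/R2 = (3.323 - 0)/1.8 = 1.846 A
P_R2 = I_R2² × R2 = (1.846)² × 1.8 = 6.136 W

Final answer: 6.136 W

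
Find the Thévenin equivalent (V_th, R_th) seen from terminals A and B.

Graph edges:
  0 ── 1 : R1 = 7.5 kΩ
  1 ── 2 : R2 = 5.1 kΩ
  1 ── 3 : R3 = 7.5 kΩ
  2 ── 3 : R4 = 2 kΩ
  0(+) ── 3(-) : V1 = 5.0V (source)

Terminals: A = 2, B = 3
Step 1 — V_th is the open-circuit voltage V_A - V_B (nothing connected across the terminals).
Nodal analysis, taking node 3 as the 0 V reference.
Source V1 fixes V_0 = 5 V.
KCL at each unknown node (sum of currents leaving = 0; resistances in Ω):
  Node 1: (V_1 - 5)/7500 + (V_1 - V_2)/5100 + (V_1 - 0)/7500 = 0
  Node 2: (V_2 - V_1)/5100 + (V_2 - 0)/2000 = 0
Collecting terms (coefficients in siemens):
  0.0004627·V_1 - 0.0001961·V_2 = 0.0006667
  0.0006961·V_2 - 0.0001961·V_1 = 0
Determinant D = (0.0004627)(0.0006961) - (-0.0001961)(-0.0001961) = 0.0000002837
V_1 = [(0.0006667)(0.0006961) - (-0.0001961)(0)]/D = 1.636 V
V_2 = [(0.0004627)(0) - (0.0006667)(-0.0001961)]/D = 0.4608 V
V_th = V_2 - V_3 = 0.4608 - 0 = 0.4608 V
Step 2 — R_th: zero the source — replace V1 by a short circuit (node 3 merges into node 0) — and find the resistance seen between A (node 2) and B (node 0).
Reduce the network between node 2 (A) and node 0 (B) by series/parallel combination:
  Rp1 = R1 ‖ R3 (parallel, both between nodes 0 and 1) = 1/(1/7500 + 1/7500) = 3750 Ω
  Rs1 = R2 + Rp1 (series, joined only at node 1) = 5100 + 3750 = 8850 Ω
  Rp2 = R4 ‖ Rs1 (parallel, both between nodes 0 and 2) = 1/(1/2000 + 1/8850) = 1631 Ω
R_th = 1.631 kΩ

Final answer: V_th = 0.4608 V, R_th = 1.631 kΩ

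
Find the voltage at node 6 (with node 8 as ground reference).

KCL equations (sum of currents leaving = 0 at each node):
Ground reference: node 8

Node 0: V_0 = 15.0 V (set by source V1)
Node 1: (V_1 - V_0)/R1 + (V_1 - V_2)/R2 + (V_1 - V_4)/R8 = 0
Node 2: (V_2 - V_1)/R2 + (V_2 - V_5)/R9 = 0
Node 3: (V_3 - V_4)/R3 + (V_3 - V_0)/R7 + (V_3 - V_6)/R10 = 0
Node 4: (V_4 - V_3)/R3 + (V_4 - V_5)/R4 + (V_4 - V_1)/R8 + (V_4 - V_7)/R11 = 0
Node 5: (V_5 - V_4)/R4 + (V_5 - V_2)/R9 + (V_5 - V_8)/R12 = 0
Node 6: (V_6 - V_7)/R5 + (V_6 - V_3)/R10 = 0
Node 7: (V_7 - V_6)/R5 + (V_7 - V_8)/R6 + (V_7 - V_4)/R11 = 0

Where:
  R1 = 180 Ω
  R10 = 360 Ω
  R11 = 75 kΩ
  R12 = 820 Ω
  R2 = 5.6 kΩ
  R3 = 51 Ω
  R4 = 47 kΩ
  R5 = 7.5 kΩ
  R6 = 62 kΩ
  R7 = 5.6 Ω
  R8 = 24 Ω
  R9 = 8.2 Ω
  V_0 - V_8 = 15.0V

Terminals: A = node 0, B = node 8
Nodal analysis, taking node 8 as the 0 V reference.
Source V1 fixes V_0 = 15 V.
KCL at each unknown node (sum of currents leaving = 0; resistances in Ω):
  Node 1: (V_1 - 15)/180 + (V_1 - V_2)/5600 + (V_1 - V_4)/24 = 0
  Node 2: (V_2 - V_1)/5600 + (V_2 - V_5)/8.2 = 0
  Node 3: (V_3 - V_4)/51 + (V_3 - 15)/5.6 + (V_3 - V_6)/360 = 0
  Node 4: (V_4 - V_3)/51 + (V_4 - V_5)/47000 + (V_4 - V_1)/24 + (V_4 - V_7)/75000 = 0
  Node 5: (V_5 - V_4)/47000 + (V_5 - V_2)/8.2 + (V_5 - 0)/820 = 0
  Node 6: (V_6 - V_7)/7500 + (V_6 - V_3)/360 = 0
  Node 7: (V_7 - V_6)/7500 + (V_7 - 0)/62000 + (V_7 - V_4)/75000 = 0
Collecting terms (coefficients in siemens):
  0.0474·V_1 - 0.0001786·V_2 - 0.04167·V_4 = 0.08333
  0.1221·V_2 - 0.0001786·V_1 - 0.122·V_5 = 0
  0.201·V_3 - 0.01961·V_4 - 0.002778·V_6 = 2.679
  0.06131·V_4 - 0.04167·V_1 - 0.01961·V_3 - 0.00002128·V_5 - 0.00001333·V_7 = 0
  0.1232·V_5 - 0.122·V_2 - 0.00002128·V_4 = 0
  0.002911·V_6 - 0.002778·V_3 - 0.0001333·V_7 = 0
  0.0001628·V_7 - 0.00001333·V_4 - 0.0001333·V_6 = 0
Solving these 7 simultaneous equations (Gaussian elimination) gives:
  V_1 = 14.86 V, V_2 = 2.109 V, V_3 = 14.99 V, V_4 = 14.9 V
  V_5 = 2.091 V, V_6 = 14.92 V, V_7 = 13.44 V
The requested potential is V_6 = 14.92 V.

Final answer: V_6 = 14.92 V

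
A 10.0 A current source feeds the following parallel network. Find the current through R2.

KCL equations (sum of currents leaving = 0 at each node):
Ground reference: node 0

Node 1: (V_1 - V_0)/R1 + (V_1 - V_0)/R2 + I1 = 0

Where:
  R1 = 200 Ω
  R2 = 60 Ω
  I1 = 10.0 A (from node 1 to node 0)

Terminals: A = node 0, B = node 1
All resistors sit directly between nodes 0 and 1, so they are in parallel and share one voltage V; the full source current 10 A splits among them.
1/R_par = 1/200 + 1/60 = 0.02167 S  =>  R_par = 46.15 Ω
V = I × R_par = 10 × 46.15 = 461.5 V
I_R2 = V/R2 = 461.5/60 = 7.692 A

Final answer: 7.692 A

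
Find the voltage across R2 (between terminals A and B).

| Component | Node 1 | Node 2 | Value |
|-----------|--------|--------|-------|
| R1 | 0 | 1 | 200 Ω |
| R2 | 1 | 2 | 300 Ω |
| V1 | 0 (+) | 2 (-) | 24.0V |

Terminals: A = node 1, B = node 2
R1 and R2 are in series across V1 (node 0 → node 1 → node 2), and the output A–B is taken across R2, so this is a voltage divider.
Series current: I = V1/(R1 + R2) = 24/(200 + 300) = 24/500 = 0.048 A
V_R2 = I × R2 = V1 × R2/(R1 + R2) = 24 × 300/500 = 14.4 V

Final answer: 14.4 V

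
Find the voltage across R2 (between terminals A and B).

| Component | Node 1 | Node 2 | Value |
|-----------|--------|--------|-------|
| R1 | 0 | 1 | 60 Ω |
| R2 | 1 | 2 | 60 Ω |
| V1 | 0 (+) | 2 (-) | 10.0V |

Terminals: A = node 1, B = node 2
R1 and R2 are in series across V1 (node 0 → node 1 → node 2), and the output A–B is taken across R2, so this is a voltage divider.
Series current: I = V1/(R1 + R2) = 10/(60 + 60) = 10/120 = 0.08333 A
V_R2 = I × R2 = V1 × R2/(R1 + R2) = 10 × 60/120 = 5 V

Final answer: 5 V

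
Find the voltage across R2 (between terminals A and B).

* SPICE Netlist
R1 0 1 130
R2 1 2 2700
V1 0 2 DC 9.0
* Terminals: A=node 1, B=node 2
R1 and R2 are in series across V1 (node 0 → node 1 → node 2), and the output A–B is taken across R2, so this is a voltage divider.
Series current: I = V1/(R1 + R2) = 9/(130 + 2700) = 9/2830 = 0.00318 A
V_R2 = I × R2 = V1 × R2/(R1 + R2) = 9 × 2700/2830 = 8.587 V

Final answer: 8.587 V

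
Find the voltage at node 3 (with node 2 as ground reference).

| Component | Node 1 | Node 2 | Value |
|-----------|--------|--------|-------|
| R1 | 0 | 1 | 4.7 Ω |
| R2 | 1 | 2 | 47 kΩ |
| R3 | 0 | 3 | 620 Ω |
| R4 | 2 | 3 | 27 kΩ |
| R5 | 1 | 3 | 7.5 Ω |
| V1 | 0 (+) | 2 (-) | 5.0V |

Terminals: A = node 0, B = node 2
Nodal analysis, taking node 2 as the 0 V reference.
Source V1 fixes V_0 = 5 V.
KCL at each unknown node (sum of currents leaving = 0; resistances in Ω):
  Node 1: (V_1 - 5)/4.7 + (V_1 - 0)/47000 + (V_1 - V_3)/7.5 = 0
  Node 3: (V_3 - 5)/620 + (V_3 - 0)/27000 + (V_3 - V_1)/7.5 = 0
Collecting terms (coefficients in siemens):
  0.3461·V_1 - 0.1333·V_3 = 1.064
  0.135·V_3 - 0.1333·V_1 = 0.008065
Determinant D = (0.3461)(0.135) - (-0.1333)(-0.1333) = 0.02894
V_1 = [(1.064)(0.135) - (-0.1333)(0.008065)]/D = 4.999 V
V_3 = [(0.3461)(0.008065) - (1.064)(-0.1333)]/D = 4.997 V
The requested potential is V_3 = 4.997 V.

Final answer: V_3 = 4.997 V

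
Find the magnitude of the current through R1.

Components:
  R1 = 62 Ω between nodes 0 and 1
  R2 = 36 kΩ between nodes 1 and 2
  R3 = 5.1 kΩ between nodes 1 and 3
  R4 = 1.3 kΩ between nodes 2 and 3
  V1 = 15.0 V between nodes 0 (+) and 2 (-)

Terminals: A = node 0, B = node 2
Nodal analysis, taking node 2 as the 0 V reference.
Source V1 fixes V_0 = 15 V.
KCL at each unknown node (sum of currents leaving = 0; resistances in Ω):
  Node 1: (V_1 - 15)/62 + (V_1 - 0)/36000 + (V_1 - V_3)/5100 = 0
  Node 3: (V_3 - V_1)/5100 + (V_3 - 0)/1300 = 0
Collecting terms (coefficients in siemens):
  0.01635·V_1 - 0.0001961·V_3 = 0.2419
  0.0009653·V_3 - 0.0001961·V_1 = 0
Determinant D = (0.01635)(0.0009653) - (-0.0001961)(-0.0001961) = 0.00001575
V_1 = [(0.2419)(0.0009653) - (-0.0001961)(0)]/D = 14.83 V
V_3 = [(0.01635)(0) - (0.2419)(-0.0001961)]/D = 3.013 V
I_R1 = (V_0 - V_1)/R1 = (15 - 14.83)/62 = 0.002729 A
|I_R1| = 0.002729 A

Final answer: |I_R1| = 0.002729 A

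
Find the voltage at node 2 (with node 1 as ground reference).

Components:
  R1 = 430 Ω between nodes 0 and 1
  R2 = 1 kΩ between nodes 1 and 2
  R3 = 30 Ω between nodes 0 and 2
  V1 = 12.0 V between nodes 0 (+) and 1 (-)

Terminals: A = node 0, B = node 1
Nodal analysis, taking node 1 as the 0 V reference.
Source V1 fixes V_0 = 12 V.
KCL at each unknown node (sum of currents leaving = 0; resistances in Ω):
  Node 2: (V_2 - 0)/1000 + (V_2 - 12)/30 = 0
Collecting terms: 0.03433 × V_2 = 0.4  =>  V_2 = 11.65 V
The requested potential is V_2 = 11.65 V.

Final answer: V_2 = 11.65 V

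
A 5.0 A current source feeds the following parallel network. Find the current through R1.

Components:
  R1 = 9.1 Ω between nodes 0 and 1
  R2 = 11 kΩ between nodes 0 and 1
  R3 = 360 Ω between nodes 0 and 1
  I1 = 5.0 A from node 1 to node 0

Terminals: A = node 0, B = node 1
All resistors sit directly between nodes 0 and 1, so they are in parallel and share one voltage V; the full source current 5 A splits among them.
1/R_par = 1/9.1 + 1/11000 + 1/360 = 0.1128 S  =>  R_par = 8.868 Ω
V = I × R_par = 5 × 8.868 = 44.34 V
I_R1 = V/R1 = 44.34/9.1 = 4.873 A

Final answer: 4.873 A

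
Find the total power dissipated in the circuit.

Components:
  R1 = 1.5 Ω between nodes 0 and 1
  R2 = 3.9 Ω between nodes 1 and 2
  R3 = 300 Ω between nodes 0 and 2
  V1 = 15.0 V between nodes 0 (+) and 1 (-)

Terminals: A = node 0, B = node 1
Nodal analysis, taking node 1 as the 0 V reference.
Source V1 fixes V_0 = 15 V.
KCL at each unknown node (sum of currents leaving = 0; resistances in Ω):
  Node 2: (V_2 - 0)/3.9 + (V_2 - 15)/300 = 0
Collecting terms: 0.2597 × V_2 = 0.05  =>  V_2 = 0.1925 V
Power in each resistor, P = (ΔV)²/R:
  P_R1 = (15 - 0)²/1.5 = 150 W
  P_R2 = (0 - 0.1925)²/3.9 = 0.009501 W
  P_R3 = (15 - 0.1925)²/300 = 0.7309 W
P_total = P_R1 + P_R2 + P_R3 = 150.7 W

Final answer: 150.7 W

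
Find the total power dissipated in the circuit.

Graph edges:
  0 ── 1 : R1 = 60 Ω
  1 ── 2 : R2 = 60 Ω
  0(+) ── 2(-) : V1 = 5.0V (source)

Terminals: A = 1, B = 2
Nodal analysis, taking node 2 as the 0 V reference.
Source V1 fixes V_0 = 5 V.
KCL at each unknown node (sum of currents leaving = 0; resistances in Ω):
  Node 1: (V_1 - 5)/60 + (V_1 - 0)/60 = 0
Collecting terms: 0.03333 × V_1 = 0.08333  =>  V_1 = 2.5 V
Power in each resistor, P = (ΔV)²/R:
  P_R1 = (5 - 2.5)²/60 = 0.1042 W
  P_R2 = (2.5 - 0)²/60 = 0.1042 W
P_total = P_R1 + P_R2 = 0.2083 W

Final answer: 0.2083 W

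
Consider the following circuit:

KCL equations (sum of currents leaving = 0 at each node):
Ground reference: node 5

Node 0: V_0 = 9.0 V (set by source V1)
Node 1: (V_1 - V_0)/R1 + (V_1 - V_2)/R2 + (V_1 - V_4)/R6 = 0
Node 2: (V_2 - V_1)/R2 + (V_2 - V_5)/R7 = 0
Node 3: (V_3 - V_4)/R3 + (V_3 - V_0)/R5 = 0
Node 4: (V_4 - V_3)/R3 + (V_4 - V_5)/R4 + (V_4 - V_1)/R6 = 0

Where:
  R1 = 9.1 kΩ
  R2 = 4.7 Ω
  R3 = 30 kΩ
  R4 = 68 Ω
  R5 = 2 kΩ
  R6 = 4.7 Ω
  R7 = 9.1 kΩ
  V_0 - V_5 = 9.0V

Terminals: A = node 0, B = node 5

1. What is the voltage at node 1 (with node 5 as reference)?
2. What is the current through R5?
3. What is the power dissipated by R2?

Nodal analysis, taking node 5 as the 0 V reference.
Source V1 fixes V_0 = 9 V.
KCL at each unknown node (sum of currents leaving = 0; resistances in Ω):
  Node 1: (V_1 - 9)/9100 + (V_1 - V_2)/4.7 + (V_1 - V_4)/4.7 = 0
  Node 2: (V_2 - V_1)/4.7 + (V_2 - 0)/9100 = 0
  Node 3: (V_3 - V_4)/30000 + (V_3 - 9)/2000 = 0
  Node 4: (V_4 - V_3)/30000 + (V_4 - 0)/68 + (V_4 - V_1)/4.7 = 0
Collecting terms (coefficients in siemens):
  0.4256·V_1 - 0.2128·V_2 - 0.2128·V_4 = 0.000989
  0.2129·V_2 - 0.2128·V_1 = 0
  0.0005333·V_3 - 0.00003333·V_4 = 0.0045
  0.2275·V_4 - 0.2128·V_1 - 0.00003333·V_3 = 0
Solving these 4 simultaneous equations (Gaussian elimination) gives:
  V_1 = 0.08942 V, V_2 = 0.08937 V, V_3 = 8.443 V, V_4 = 0.08486 V
Part 1:
  Read off the nodal solution: V_1 = 0.08942 V
Part 2:
  I_R5 = (V_0 - V_3)/R5 = (9 - 8.443)/2000 = 0.0002786 A
  Magnitude: I_R5 = 0.0002786 A
Part 3:
  I_R2 = (V_1 - V_2)/R2 = (0.08942 - 0.08937)/4.7 = 0.000009821 A
  P_R2 = I_R2² × R2 = (0.000009821)² × 4.7 = 0.0000000004533 W

Final answers:
1. V_1 = 0.08942 V
2. I_R5 = 0.0002786 A
3. P_R2 = 4.533e-10 W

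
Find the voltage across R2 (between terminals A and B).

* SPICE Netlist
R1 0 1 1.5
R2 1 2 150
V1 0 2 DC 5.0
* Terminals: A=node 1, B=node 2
R1 and R2 are in series across V1 (node 0 → node 1 → node 2), and the output A–B is taken across R2, so this is a voltage divider.
Series current: I = V1/(R1 + R2) = 5/(1.5 + 150) = 5/151.5 = 0.033 A
V_R2 = I × R2 = V1 × R2/(R1 + R2) = 5 × 150/151.5 = 4.95 V

Final answer: 4.95 V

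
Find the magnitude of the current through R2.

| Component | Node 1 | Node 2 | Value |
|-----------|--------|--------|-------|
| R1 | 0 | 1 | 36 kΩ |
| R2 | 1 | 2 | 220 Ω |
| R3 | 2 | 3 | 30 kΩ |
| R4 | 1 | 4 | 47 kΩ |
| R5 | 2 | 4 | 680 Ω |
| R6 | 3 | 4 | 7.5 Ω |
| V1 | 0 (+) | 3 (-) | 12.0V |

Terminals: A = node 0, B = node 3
Nodal analysis, taking node 3 as the 0 V reference.
Source V1 fixes V_0 = 12 V.
KCL at each unknown node (sum of currents leaving = 0; resistances in Ω):
  Node 1: (V_1 - 12)/36000 + (V_1 - V_2)/220 + (V_1 - V_4)/47000 = 0
  Node 2: (V_2 - V_1)/220 + (V_2 - 0)/30000 + (V_2 - V_4)/680 = 0
  Node 4: (V_4 - V_1)/47000 + (V_4 - V_2)/680 + (V_4 - 0)/7.5 = 0
Collecting terms (coefficients in siemens):
  0.004595·V_1 - 0.004545·V_2 - 0.00002128·V_4 = 0.0003333
  0.006049·V_2 - 0.004545·V_1 - 0.001471·V_4 = 0
  0.1348·V_4 - 0.00002128·V_1 - 0.001471·V_2 = 0
Solving these 3 simultaneous equations (Gaussian elimination) gives:
  V_1 = 0.285 V, V_2 = 0.2147 V, V_4 = 0.002387 V
I_R2 = (V_1 - V_2)/R2 = (0.285 - 0.2147)/220 = 0.0003194 A
|I_R2| = 0.0003194 A

Final answer: |I_R2| = 0.0003194 A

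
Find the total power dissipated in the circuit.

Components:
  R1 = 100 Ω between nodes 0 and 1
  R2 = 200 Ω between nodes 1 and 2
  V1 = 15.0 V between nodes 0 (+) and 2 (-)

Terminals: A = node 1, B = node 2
Nodal analysis, taking node 2 as the 0 V reference.
Source V1 fixes V_0 = 15 V.
KCL at each unknown node (sum of currents leaving = 0; resistances in Ω):
  Node 1: (V_1 - 15)/100 + (V_1 - 0)/200 = 0
Collecting terms: 0.015 × V_1 = 0.15  =>  V_1 = 10 V
Power in each resistor, P = (ΔV)²/R:
  P_R1 = (15 - 10)²/100 = 0.25 W
  P_R2 = (10 - 0)²/200 = 0.5 W
P_total = P_R1 + P_R2 = 0.75 W

Final answer: 0.75 W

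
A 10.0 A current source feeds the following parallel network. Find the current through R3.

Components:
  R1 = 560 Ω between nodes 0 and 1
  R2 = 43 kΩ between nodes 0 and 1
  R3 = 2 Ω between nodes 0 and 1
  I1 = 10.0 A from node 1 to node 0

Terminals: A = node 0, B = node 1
All resistors sit directly between nodes 0 and 1, so they are in parallel and share one voltage V; the full source current 10 A splits among them.
1/R_par = 1/560 + 1/43000 + 1/2 = 0.5018 S  =>  R_par = 1.993 Ω
V = I × R_par = 10 × 1.993 = 19.93 V
I_R3 = V/R3 = 19.93/2 = 9.964 A

Final answer: 9.964 A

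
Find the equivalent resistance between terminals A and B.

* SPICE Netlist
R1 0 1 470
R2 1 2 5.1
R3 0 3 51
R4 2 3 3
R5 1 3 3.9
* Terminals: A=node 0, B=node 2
The network is not a plain series/parallel combination. Inject a 1 A test current into terminal A (node 0) and return it from terminal B (node 2); then R_eq = V_A / (1 A).
Nodal analysis, taking node 2 as the 0 V reference.
Current source I_test pushes 1 A into node 0 and draws it out of node 2.
KCL at each unknown node (sum of currents leaving = 0; resistances in Ω):
  Node 0: (V_0 - V_1)/470 + (V_0 - V_3)/51 - 1 = 0
  Node 1: (V_1 - V_0)/470 + (V_1 - 0)/5.1 + (V_1 - V_3)/3.9 = 0
  Node 3: (V_3 - V_0)/51 + (V_3 - V_1)/3.9 + (V_3 - 0)/3 = 0
Collecting terms (coefficients in siemens):
  0.02174·V_0 - 0.002128·V_1 - 0.01961·V_3 = 1
  0.4546·V_1 - 0.002128·V_0 - 0.2564·V_3 = 0
  0.6094·V_3 - 0.01961·V_0 - 0.2564·V_1 = 0
Solving these 3 simultaneous equations (Gaussian elimination) gives:
  V_0 = 48.09 V, V_1 = 1.44 V, V_3 = 2.153 V
R_eq = V_0 / 1 A = 48.09 Ω

Final answer: 48.09 Ω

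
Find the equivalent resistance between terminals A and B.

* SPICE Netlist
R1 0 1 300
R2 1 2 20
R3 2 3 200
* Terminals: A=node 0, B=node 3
Reduce the network between node 0 (A) and node 3 (B) by series/parallel combination:
  Rs1 = R1 + R2 (series, joined only at node 1) = 300 + 20 = 320 Ω
  Rs2 = R3 + Rs1 (series, joined only at node 2) = 200 + 320 = 520 Ω
R_eq = 520 Ω

Final answer: 520 Ω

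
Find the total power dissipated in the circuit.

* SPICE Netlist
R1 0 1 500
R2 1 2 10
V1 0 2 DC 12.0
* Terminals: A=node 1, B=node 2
Nodal analysis, taking node 2 as the 0 V reference.
Source V1 fixes V_0 = 12 V.
KCL at each unknown node (sum of currents leaving = 0; resistances in Ω):
  Node 1: (V_1 - 12)/500 + (V_1 - 0)/10 = 0
Collecting terms: 0.102 × V_1 = 0.024  =>  V_1 = 0.2353 V
Power in each resistor, P = (ΔV)²/R:
  P_R1 = (12 - 0.2353)²/500 = 0.2768 W
  P_R2 = (0.2353 - 0)²/10 = 0.005536 W
P_total = P_R1 + P_R2 = 0.2824 W

Final answer: 0.2824 W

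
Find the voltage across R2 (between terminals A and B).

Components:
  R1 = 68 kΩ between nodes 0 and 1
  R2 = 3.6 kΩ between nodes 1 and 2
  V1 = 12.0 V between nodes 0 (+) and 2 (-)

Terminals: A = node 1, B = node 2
R1 and R2 are in series across V1 (node 0 → node 1 → node 2), and the output A–B is taken across R2, so this is a voltage divider.
Series current: I = V1/(R1 + R2) = 12/(68000 + 3600) = 12/71600 = 0.0001676 A
V_R2 = I × R2 = V1 × R2/(R1 + R2) = 12 × 3600/71600 = 0.6034 V

Final answer: 0.6034 V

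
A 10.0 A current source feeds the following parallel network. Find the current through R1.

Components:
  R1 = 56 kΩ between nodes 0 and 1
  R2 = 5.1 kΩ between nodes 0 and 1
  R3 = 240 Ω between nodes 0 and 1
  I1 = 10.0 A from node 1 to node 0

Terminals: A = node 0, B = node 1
All resistors sit directly between nodes 0 and 1, so they are in parallel and share one voltage V; the full source current 10 A splits among them.
1/R_par = 1/56000 + 1/5100 + 1/240 = 0.004381 S  =>  R_par = 228.3 Ω
V = I × R_par = 10 × 228.3 = 2283 V
I_R1 = V/R1 = 2283/56000 = 0.04076 A

Final answer: 0.04076 A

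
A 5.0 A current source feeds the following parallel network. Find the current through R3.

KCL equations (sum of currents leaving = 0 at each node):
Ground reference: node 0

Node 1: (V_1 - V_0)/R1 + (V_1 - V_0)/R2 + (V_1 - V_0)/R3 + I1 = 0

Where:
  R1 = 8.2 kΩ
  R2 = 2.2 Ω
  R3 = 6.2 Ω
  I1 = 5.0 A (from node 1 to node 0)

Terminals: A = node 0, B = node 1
All resistors sit directly between nodes 0 and 1, so they are in parallel and share one voltage V; the full source current 5 A splits among them.
1/R_par = 1/8200 + 1/2.2 + 1/6.2 = 0.616 S  =>  R_par = 1.623 Ω
V = I × R_par = 5 × 1.623 = 8.117 V
I_R3 = V/R3 = 8.117/6.2 = 1.309 A

Final answer: 1.309 A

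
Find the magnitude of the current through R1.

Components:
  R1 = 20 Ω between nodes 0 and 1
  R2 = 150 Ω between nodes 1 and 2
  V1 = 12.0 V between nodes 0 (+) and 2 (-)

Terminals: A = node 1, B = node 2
Nodal analysis, taking node 2 as the 0 V reference.
Source V1 fixes V_0 = 12 V.
KCL at each unknown node (sum of currents leaving = 0; resistances in Ω):
  Node 1: (V_1 - 12)/20 + (V_1 - 0)/150 = 0
Collecting terms: 0.05667 × V_1 = 0.6  =>  V_1 = 10.59 V
I_R1 = (V_0 - V_1)/R1 = (12 - 10.59)/20 = 0.07059 A
|I_R1| = 0.07059 A

Final answer: |I_R1| = 0.07059 A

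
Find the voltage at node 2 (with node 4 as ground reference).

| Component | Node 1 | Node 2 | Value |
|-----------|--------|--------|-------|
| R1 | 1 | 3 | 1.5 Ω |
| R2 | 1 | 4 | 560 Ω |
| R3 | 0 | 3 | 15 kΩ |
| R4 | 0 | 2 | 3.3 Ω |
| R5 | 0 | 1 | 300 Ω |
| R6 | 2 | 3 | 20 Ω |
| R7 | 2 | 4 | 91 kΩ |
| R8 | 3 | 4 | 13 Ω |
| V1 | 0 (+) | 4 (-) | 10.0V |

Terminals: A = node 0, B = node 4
Nodal analysis, taking node 4 as the 0 V reference.
Source V1 fixes V_0 = 10 V.
KCL at each unknown node (sum of currents leaving = 0; resistances in Ω):
  Node 1: (V_1 - V_3)/1.5 + (V_1 - 0)/560 + (V_1 - 10)/300 = 0
  Node 2: (V_2 - 10)/3.3 + (V_2 - V_3)/20 + (V_2 - 0)/91000 = 0
  Node 3: (V_3 - V_1)/1.5 + (V_3 - 10)/15000 + (V_3 - V_2)/20 + (V_3 - 0)/13 = 0
Collecting terms (coefficients in siemens):
  0.6718·V_1 - 0.6667·V_3 = 0.03333
  0.353·V_2 - 0.05·V_3 = 3.03
  0.7937·V_3 - 0.6667·V_1 - 0.05·V_2 = 0.0006667
Solving these 3 simultaneous equations (Gaussian elimination) gives:
  V_1 = 3.725 V, V_2 = 9.108 V, V_3 = 3.704 V
The requested potential is V_2 = 9.108 V.

Final answer: V_2 = 9.108 V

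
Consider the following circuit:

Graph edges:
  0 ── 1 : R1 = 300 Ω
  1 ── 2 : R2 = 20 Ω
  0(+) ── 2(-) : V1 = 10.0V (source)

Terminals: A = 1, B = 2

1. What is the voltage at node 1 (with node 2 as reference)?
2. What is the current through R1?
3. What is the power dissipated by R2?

Nodal analysis, taking node 2 as the 0 V reference.
Source V1 fixes V_0 = 10 V.
KCL at each unknown node (sum of currents leaving = 0; resistances in Ω):
  Node 1: (V_1 - 10)/300 + (V_1 - 0)/20 = 0
Collecting terms: 0.05333 × V_1 = 0.03333  =>  V_1 = 0.625 V
Part 1:
  Read off the nodal solution: V_1 = 0.625 V
Part 2:
  I_R1 = (V_0 - V_1)/R1 = (10 - 0.625)/300 = 0.03125 A
  Magnitude: I_R1 = 0.03125 A
Part 3:
  I_R2 = (V_1 - V_2)/R2 = (0.625 - 0)/20 = 0.03125 A
  P_R2 = I_R2² × R2 = (0.03125)² × 20 = 0.01953 W

Final answers:
1. V_1 = 0.625 V
2. I_R1 = 0.03125 A
3. P_R2 = 0.01953 W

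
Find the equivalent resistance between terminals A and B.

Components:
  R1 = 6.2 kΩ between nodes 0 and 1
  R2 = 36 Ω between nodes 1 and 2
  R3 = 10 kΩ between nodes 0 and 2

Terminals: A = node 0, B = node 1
Reduce the network between node 0 (A) and node 1 (B) by series/parallel combination:
  Rs1 = R3 + R2 (series, joined only at node 2) = 10000 + 36 = 10040 Ω
  Rp1 = R1 ‖ Rs1 (parallel, both between nodes 0 and 1) = 1/(1/6200 + 1/10040) = 3832 Ω
R_eq = 3.832 kΩ

Final answer: 3.832 kΩ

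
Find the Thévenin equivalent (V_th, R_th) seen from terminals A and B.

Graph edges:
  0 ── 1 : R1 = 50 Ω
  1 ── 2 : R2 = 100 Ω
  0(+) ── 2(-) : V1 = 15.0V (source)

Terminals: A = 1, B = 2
Step 1 — V_th is the open-circuit voltage V_A - V_B (nothing connected across the terminals).
Nodal analysis, taking node 2 as the 0 V reference.
Source V1 fixes V_0 = 15 V.
KCL at each unknown node (sum of currents leaving = 0; resistances in Ω):
  Node 1: (V_1 - 15)/50 + (V_1 - 0)/100 = 0
Collecting terms: 0.03 × V_1 = 0.3  =>  V_1 = 10 V
V_th = V_1 - V_2 = 10 - 0 = 10 V
Step 2 — R_th: zero the source — replace V1 by a short circuit (node 2 merges into node 0) — and find the resistance seen between A (node 1) and B (node 0).
Reduce the network between node 1 (A) and node 0 (B) by series/parallel combination:
  Rp1 = R1 ‖ R2 (parallel, both between nodes 0 and 1) = 1/(1/50 + 1/100) = 33.33 Ω
R_th = 33.33 Ω

Final answer: V_th = 10 V, R_th = 33.33 Ω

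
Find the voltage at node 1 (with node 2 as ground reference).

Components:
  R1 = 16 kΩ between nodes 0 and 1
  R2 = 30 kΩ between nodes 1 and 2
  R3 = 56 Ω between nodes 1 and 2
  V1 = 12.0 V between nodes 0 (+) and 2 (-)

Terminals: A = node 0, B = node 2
Nodal analysis, taking node 2 as the 0 V reference.
Source V1 fixes V_0 = 12 V.
KCL at each unknown node (sum of currents leaving = 0; resistances in Ω):
  Node 1: (V_1 - 12)/16000 + (V_1 - 0)/30000 + (V_1 - 0)/56 = 0
Collecting terms: 0.01795 × V_1 = 0.00075  =>  V_1 = 0.04178 V
The requested potential is V_1 = 0.04178 V.

Final answer: V_1 = 0.04178 V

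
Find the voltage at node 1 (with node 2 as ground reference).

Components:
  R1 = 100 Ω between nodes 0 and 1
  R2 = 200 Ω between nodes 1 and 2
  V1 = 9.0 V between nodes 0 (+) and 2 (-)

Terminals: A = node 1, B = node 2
Nodal analysis, taking node 2 as the 0 V reference.
Source V1 fixes V_0 = 9 V.
KCL at each unknown node (sum of currents leaving = 0; resistances in Ω):
  Node 1: (V_1 - 9)/100 + (V_1 - 0)/200 = 0
Collecting terms: 0.015 × V_1 = 0.09  =>  V_1 = 6 V
The requested potential is V_1 = 6 V.

Final answer: V_1 = 6 V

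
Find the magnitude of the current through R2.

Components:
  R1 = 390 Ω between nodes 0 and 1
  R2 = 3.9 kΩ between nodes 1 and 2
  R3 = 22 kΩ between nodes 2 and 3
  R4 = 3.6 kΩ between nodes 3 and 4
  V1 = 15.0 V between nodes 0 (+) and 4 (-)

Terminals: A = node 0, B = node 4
Nodal analysis, taking node 4 as the 0 V reference.
Source V1 fixes V_0 = 15 V.
KCL at each unknown node (sum of currents leaving = 0; resistances in Ω):
  Node 1: (V_1 - 15)/390 + (V_1 - V_2)/3900 = 0
  Node 2: (V_2 - V_1)/3900 + (V_2 - V_3)/22000 = 0
  Node 3: (V_3 - V_2)/22000 + (V_3 - 0)/3600 = 0
Collecting terms (coefficients in siemens):
  0.002821·V_1 - 0.0002564·V_2 = 0.03846
  0.0003019·V_2 - 0.0002564·V_1 - 0.00004545·V_3 = 0
  0.0003232·V_3 - 0.00004545·V_2 = 0
Solving these 3 simultaneous equations (Gaussian elimination) gives:
  V_1 = 14.8 V, V_2 = 12.85 V, V_3 = 1.807 V
I_R2 = (V_1 - V_2)/R2 = (14.8 - 12.85)/3900 = 0.0005018 A
|I_R2| = 0.0005018 A

Final answer: |I_R2| = 0.0005018 A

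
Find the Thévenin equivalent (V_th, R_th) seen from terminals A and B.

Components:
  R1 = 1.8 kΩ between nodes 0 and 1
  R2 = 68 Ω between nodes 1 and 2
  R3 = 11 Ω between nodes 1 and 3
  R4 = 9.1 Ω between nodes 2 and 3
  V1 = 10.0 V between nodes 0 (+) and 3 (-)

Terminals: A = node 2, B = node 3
Step 1 — V_th is the open-circuit voltage V_A - V_B (nothing connected across the terminals).
Nodal analysis, taking node 3 as the 0 V reference.
Source V1 fixes V_0 = 10 V.
KCL at each unknown node (sum of currents leaving = 0; resistances in Ω):
  Node 1: (V_1 - 10)/1800 + (V_1 - V_2)/68 + (V_1 - 0)/11 = 0
  Node 2: (V_2 - V_1)/68 + (V_2 - 0)/9.1 = 0
Collecting terms (coefficients in siemens):
  0.1062·V_1 - 0.01471·V_2 = 0.005556
  0.1246·V_2 - 0.01471·V_1 = 0
Determinant D = (0.1062)(0.1246) - (-0.01471)(-0.01471) = 0.01301
V_1 = [(0.005556)(0.1246) - (-0.01471)(0)]/D = 0.0532 V
V_2 = [(0.1062)(0) - (0.005556)(-0.01471)]/D = 0.006279 V
V_th = V_2 - V_3 = 0.006279 - 0 = 0.006279 V
Step 2 — R_th: zero the source — replace V1 by a short circuit (node 3 merges into node 0) — and find the resistance seen between A (node 2) and B (node 0).
Reduce the network between node 2 (A) and node 0 (B) by series/parallel combination:
  Rp1 = R1 ‖ R3 (parallel, both between nodes 0 and 1) = 1/(1/1800 + 1/11) = 10.93 Ω
  Rs1 = R2 + Rp1 (series, joined only at node 1) = 68 + 10.93 = 78.93 Ω
  Rp2 = R4 ‖ Rs1 (parallel, both between nodes 0 and 2) = 1/(1/9.1 + 1/78.93) = 8.159 Ω
R_th = 8.159 Ω

Final answer: V_th = 0.006279 V, R_th = 8.159 Ω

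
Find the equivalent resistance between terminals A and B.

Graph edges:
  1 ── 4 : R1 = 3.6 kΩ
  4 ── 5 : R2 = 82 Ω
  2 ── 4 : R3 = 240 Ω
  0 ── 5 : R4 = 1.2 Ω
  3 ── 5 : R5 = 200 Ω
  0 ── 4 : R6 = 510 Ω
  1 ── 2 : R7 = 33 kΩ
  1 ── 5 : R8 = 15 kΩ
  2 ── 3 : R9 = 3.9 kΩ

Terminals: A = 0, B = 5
The network is not a plain series/parallel combination. Inject a 1 A test current into terminal A (node 0) and return it from terminal B (node 5); then R_eq = V_A / (1 A).
Nodal analysis, taking node 5 as the 0 V reference.
Current source I_test pushes 1 A into node 0 and draws it out of node 5.
KCL at each unknown node (sum of currents leaving = 0; resistances in Ω):
  Node 0: (V_0 - 0)/1.2 + (V_0 - V_4)/510 - 1 = 0
  Node 1: (V_1 - V_4)/3600 + (V_1 - V_2)/33000 + (V_1 - 0)/15000 = 0
  Node 2: (V_2 - V_1)/33000 + (V_2 - V_4)/240 + (V_2 - V_3)/3900 = 0
  Node 3: (V_3 - V_2)/3900 + (V_3 - 0)/200 = 0
  Node 4: (V_4 - V_0)/510 + (V_4 - V_1)/3600 + (V_4 - V_2)/240 + (V_4 - 0)/82 = 0
Collecting terms (coefficients in siemens):
  0.8353·V_0 - 0.001961·V_4 = 1
  0.0003747·V_1 - 0.0000303·V_2 - 0.0002778·V_4 = 0
  0.004453·V_2 - 0.0000303·V_1 - 0.0002564·V_3 - 0.004167·V_4 = 0
  0.005256·V_3 - 0.0002564·V_2 = 0
  0.0186·V_4 - 0.001961·V_0 - 0.0002778·V_1 - 0.004167·V_2 = 0
Solving these 5 simultaneous equations (Gaussian elimination) gives:
  V_0 = 1.198 V, V_1 = 0.1329 V, V_2 = 0.1535 V, V_3 = 0.007487 V
  V_4 = 0.1626 V
R_eq = V_0 / 1 A = 1.198 Ω

Final answer: 1.198 Ω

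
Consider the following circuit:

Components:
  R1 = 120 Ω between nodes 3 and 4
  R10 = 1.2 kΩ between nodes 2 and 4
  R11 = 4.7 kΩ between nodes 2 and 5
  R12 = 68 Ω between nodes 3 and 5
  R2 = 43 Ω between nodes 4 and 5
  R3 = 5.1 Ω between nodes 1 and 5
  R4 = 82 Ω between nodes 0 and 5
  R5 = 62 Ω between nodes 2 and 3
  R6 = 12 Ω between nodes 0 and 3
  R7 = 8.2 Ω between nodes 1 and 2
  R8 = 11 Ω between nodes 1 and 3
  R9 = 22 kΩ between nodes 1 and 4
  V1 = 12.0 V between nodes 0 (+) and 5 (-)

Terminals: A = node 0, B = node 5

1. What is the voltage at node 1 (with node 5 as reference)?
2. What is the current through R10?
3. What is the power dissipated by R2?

Nodal analysis, taking node 5 as the 0 V reference.
Source V1 fixes V_0 = 12 V.
KCL at each unknown node (sum of currents leaving = 0; resistances in Ω):
  Node 1: (V_1 - 0)/5.1 + (V_1 - V_2)/8.2 + (V_1 - V_3)/11 + (V_1 - V_4)/22000 = 0
  Node 2: (V_2 - V_3)/62 + (V_2 - V_1)/8.2 + (V_2 - V_4)/1200 + (V_2 - 0)/4700 = 0
  Node 3: (V_3 - V_4)/120 + (V_3 - V_2)/62 + (V_3 - 12)/12 + (V_3 - V_1)/11 + (V_3 - 0)/68 = 0
  Node 4: (V_4 - V_3)/120 + (V_4 - 0)/43 + (V_4 - V_1)/22000 + (V_4 - V_2)/1200 = 0
Collecting terms (coefficients in siemens):
  0.409·V_1 - 0.122·V_2 - 0.09091·V_3 - 0.00004545·V_4 = 0
  0.1391·V_2 - 0.122·V_1 - 0.01613·V_3 - 0.0008333·V_4 = 0
  0.2134·V_3 - 0.09091·V_1 - 0.01613·V_2 - 0.008333·V_4 = 1
  0.03247·V_4 - 0.00004545·V_1 - 0.0008333·V_2 - 0.008333·V_3 = 0
Solving these 4 simultaneous equations (Gaussian elimination) gives:
  V_1 = 2.018 V, V_2 = 2.449 V, V_3 = 5.791 V, V_4 = 1.552 V
Part 1:
  Read off the nodal solution: V_1 = 2.018 V
Part 2:
  I_R10 = (V_2 - V_4)/R10 = (2.449 - 1.552)/1200 = 0.0007477 A
  Magnitude: I_R10 = 0.0007477 A
Part 3:
  I_R2 = (V_4 - V_5)/R2 = (1.552 - 0)/43 = 0.03609 A
  P_R2 = I_R2² × R2 = (0.03609)² × 43 = 0.05602 W

Final answers:
1. V_1 = 2.018 V
2. I_R10 = 0.0007477 A
3. P_R2 = 0.05602 W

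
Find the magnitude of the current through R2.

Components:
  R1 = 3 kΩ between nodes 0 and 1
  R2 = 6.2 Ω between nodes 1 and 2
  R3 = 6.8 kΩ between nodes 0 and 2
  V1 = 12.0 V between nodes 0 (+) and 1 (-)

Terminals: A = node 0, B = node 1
Nodal analysis, taking node 1 as the 0 V reference.
Source V1 fixes V_0 = 12 V.
KCL at each unknown node (sum of currents leaving = 0; resistances in Ω):
  Node 2: (V_2 - 0)/6.2 + (V_2 - 12)/6800 = 0
Collecting terms: 0.1614 × V_2 = 0.001765  =>  V_2 = 0.01093 V
I_R2 = (V_1 - V_2)/R2 = (0 - 0.01093)/6.2 = -0.001763 A
|I_R2| = 0.001763 A

Final answer: |I_R2| = 0.001763 A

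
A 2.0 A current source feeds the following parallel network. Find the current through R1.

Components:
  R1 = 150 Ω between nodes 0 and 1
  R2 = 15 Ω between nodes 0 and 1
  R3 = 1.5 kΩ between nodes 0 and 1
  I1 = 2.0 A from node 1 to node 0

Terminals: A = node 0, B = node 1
All resistors sit directly between nodes 0 and 1, so they are in parallel and share one voltage V; the full source current 2 A splits among them.
1/R_par = 1/150 + 1/15 + 1/1500 = 0.074 S  =>  R_par = 13.51 Ω
V = I × R_par = 2 × 13.51 = 27.03 V
I_R1 = V/R1 = 27.03/150 = 0.1802 A

Final answer: 0.1802 A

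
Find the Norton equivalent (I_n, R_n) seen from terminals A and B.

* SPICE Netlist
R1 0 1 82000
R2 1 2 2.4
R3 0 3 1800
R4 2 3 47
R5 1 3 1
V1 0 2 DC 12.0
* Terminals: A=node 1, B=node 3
Find the Thévenin equivalent first; then I_n = V_th/R_th and R_n = R_th.
Step 1 — V_th is the open-circuit voltage V_A - V_B (nothing connected across the terminals).
Nodal analysis, taking node 2 as the 0 V reference.
Source V1 fixes V_0 = 12 V.
KCL at each unknown node (sum of currents leaving = 0; resistances in Ω):
  Node 1: (V_1 - 12)/82000 + (V_1 - 0)/2.4 + (V_1 - V_3)/1 = 0
  Node 3: (V_3 - 12)/1800 + (V_3 - 0)/47 + (V_3 - V_1)/1 = 0
Collecting terms (coefficients in siemens):
  1.417·V_1 - 1·V_3 = 0.0001463
  1.022·V_3 - 1·V_1 = 0.006667
Determinant D = (1.417)(1.022) - (-1)(-1) = 0.4476
V_1 = [(0.0001463)(1.022) - (-1)(0.006667)]/D = 0.01523 V
V_3 = [(1.417)(0.006667) - (0.0001463)(-1)]/D = 0.02143 V
V_th = V_1 - V_3 = 0.01523 - 0.02143 = -0.006199 V
Step 2 — R_th: zero the source — replace V1 by a short circuit (node 2 merges into node 0) — and find the resistance seen between A (node 1) and B (node 3).
Reduce the network between node 1 (A) and node 3 (B) by series/parallel combination:
  Rp1 = R1 ‖ R2 (parallel, both between nodes 0 and 1) = 1/(1/82000 + 1/2.4) = 2.4 Ω
  Rp2 = R3 ‖ R4 (parallel, both between nodes 0 and 3) = 1/(1/1800 + 1/47) = 45.8 Ω
  Rs1 = Rp1 + Rp2 (series, joined only at node 0) = 2.4 + 45.8 = 48.2 Ω
  Rp3 = R5 ‖ Rs1 (parallel, both between nodes 1 and 3) = 1/(1/1 + 1/48.2) = 0.9797 Ω
R_th = 0.9797 Ω
I_n = V_th/R_th = -0.006199/0.9797 = -0.006327 A, and R_n = R_th = 0.9797 Ω

Final answer: I_n = -0.006327 A, R_n = 0.9797 Ω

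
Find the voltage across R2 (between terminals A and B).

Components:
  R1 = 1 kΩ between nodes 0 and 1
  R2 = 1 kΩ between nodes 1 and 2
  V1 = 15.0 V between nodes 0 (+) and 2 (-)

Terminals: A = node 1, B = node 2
R1 and R2 are in series across V1 (node 0 → node 1 → node 2), and the output A–B is taken across R2, so this is a voltage divider.
Series current: I = V1/(R1 + R2) = 15/(1000 + 1000) = 15/2000 = 0.0075 A
V_R2 = I × R2 = V1 × R2/(R1 + R2) = 15 × 1000/2000 = 7.5 V

Final answer: 7.5 V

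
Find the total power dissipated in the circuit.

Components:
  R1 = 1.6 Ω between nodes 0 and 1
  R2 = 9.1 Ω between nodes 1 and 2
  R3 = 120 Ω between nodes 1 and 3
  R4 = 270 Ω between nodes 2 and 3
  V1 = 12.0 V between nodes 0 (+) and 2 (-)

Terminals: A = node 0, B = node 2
Nodal analysis, taking node 2 as the 0 V reference.
Source V1 fixes V_0 = 12 V.
KCL at each unknown node (sum of currents leaving = 0; resistances in Ω):
  Node 1: (V_1 - 12)/1.6 + (V_1 - 0)/9.1 + (V_1 - V_3)/120 = 0
  Node 3: (V_3 - V_1)/120 + (V_3 - 0)/270 = 0
Collecting terms (coefficients in siemens):
  0.7432·V_1 - 0.008333·V_3 = 7.5
  0.01204·V_3 - 0.008333·V_1 = 0
Determinant D = (0.7432)(0.01204) - (-0.008333)(-0.008333) = 0.008877
V_1 = [(7.5)(0.01204) - (-0.008333)(0)]/D = 10.17 V
V_3 = [(0.7432)(0) - (7.5)(-0.008333)]/D = 7.041 V
Power in each resistor, P = (ΔV)²/R:
  P_R1 = (12 - 10.17)²/1.6 = 2.093 W
  P_R2 = (10.17 - 0)²/9.1 = 11.37 W
  P_R3 = (10.17 - 7.041)²/120 = 0.0816 W
  P_R4 = (0 - 7.041)²/270 = 0.1836 W
P_total = P_R1 + P_R2 + P_R3 + P_R4 = 13.72 W

Final answer: 13.72 W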